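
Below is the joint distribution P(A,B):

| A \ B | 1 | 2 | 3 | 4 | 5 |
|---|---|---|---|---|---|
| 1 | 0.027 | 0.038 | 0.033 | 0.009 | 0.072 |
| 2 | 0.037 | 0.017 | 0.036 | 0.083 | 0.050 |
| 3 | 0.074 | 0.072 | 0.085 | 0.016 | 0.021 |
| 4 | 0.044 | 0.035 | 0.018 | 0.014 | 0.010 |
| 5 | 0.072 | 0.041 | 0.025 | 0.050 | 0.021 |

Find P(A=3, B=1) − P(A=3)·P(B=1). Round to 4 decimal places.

P(A=3) = 0.074 + 0.072 + 0.085 + 0.016 + 0.021 = 0.268.
P(B=1) = 0.027 + 0.037 + 0.074 + 0.044 + 0.072 = 0.254.
P(A=3, B=1) − P(A=3)P(B=1) = 0.074 − 0.268×0.254 = 0.0059.

0.0059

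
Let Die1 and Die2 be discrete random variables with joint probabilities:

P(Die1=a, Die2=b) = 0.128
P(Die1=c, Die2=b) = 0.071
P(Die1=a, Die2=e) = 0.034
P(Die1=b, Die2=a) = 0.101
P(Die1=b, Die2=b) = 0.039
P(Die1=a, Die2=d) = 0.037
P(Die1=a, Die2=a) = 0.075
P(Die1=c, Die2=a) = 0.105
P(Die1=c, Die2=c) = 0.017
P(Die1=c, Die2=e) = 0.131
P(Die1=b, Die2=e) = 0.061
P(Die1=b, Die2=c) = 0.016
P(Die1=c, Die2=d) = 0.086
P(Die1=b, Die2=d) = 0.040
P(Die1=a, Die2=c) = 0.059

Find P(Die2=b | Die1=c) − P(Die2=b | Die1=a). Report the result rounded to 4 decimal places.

P(Die1=c) = 0.105 + 0.071 + 0.017 + 0.086 + 0.131 = 0.410; P(Die2=b | Die1=c) = 0.071/0.410 = 0.17317.
P(Die1=a) = 0.075 + 0.128 + 0.059 + 0.037 + 0.034 = 0.333; P(Die2=b | Die1=a) = 0.128/0.333 = 0.38438.
Difference = -0.2112.

-0.2112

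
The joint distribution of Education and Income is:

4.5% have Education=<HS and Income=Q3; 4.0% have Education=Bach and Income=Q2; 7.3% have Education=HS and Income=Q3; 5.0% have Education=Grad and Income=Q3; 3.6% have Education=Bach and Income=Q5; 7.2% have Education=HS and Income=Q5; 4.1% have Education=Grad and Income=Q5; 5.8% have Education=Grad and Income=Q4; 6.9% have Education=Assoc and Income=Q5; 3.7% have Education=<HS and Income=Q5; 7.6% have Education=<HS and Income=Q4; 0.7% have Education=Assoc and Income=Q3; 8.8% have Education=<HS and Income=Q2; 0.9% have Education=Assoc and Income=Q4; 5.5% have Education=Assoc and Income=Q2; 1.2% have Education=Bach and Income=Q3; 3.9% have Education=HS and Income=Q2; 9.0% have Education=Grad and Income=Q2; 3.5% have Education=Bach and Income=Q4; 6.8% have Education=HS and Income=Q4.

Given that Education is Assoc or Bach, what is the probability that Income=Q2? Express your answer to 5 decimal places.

P(Education=Assoc) = 0.055 + 0.007 + 0.009 + 0.069 = 0.140.
P(Education=Bach) = 0.040 + 0.012 + 0.035 + 0.036 = 0.123.
P(Education ∈ {Assoc, Bach}) = 0.140 + 0.123 = 0.263; P(Income=Q2, Education ∈ {Assoc, Bach}) = 0.055 + 0.040 = 0.095.
P(Income=Q2 | Education ∈ {Assoc, Bach}) = 0.095/0.263 = 0.36122.

0.36122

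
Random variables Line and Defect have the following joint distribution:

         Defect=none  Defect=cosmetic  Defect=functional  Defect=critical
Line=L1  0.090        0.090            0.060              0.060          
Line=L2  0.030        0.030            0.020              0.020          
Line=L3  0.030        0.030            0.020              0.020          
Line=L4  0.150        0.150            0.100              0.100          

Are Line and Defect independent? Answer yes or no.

Every cell satisfies P(Line,Defect) = P(Line)·P(Defect). For instance P(Line=L3) = 0.100, P(Defect=functional) = 0.200, and 0.100×0.200 = 0.020 matches the joint entry. So Line and Defect are independent.

yes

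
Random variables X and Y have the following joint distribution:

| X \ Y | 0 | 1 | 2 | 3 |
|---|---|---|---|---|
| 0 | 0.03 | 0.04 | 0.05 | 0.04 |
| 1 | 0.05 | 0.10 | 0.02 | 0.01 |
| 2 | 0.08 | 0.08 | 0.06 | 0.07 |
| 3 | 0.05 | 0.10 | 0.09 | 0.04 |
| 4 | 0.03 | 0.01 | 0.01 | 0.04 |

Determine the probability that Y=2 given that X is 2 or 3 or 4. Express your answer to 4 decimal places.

P(X=2) = 0.08 + 0.08 + 0.06 + 0.07 = 0.29.
P(X=3) = 0.05 + 0.10 + 0.09 + 0.04 = 0.28.
P(X=4) = 0.03 + 0.01 + 0.01 + 0.04 = 0.09.
P(X ∈ {2, 3, 4}) = 0.29 + 0.28 + 0.09 = 0.66; P(Y=2, X ∈ {2, 3, 4}) = 0.06 + 0.09 + 0.01 = 0.16.
P(Y=2 | X ∈ {2, 3, 4}) = 0.16/0.66 = 0.2424.

0.2424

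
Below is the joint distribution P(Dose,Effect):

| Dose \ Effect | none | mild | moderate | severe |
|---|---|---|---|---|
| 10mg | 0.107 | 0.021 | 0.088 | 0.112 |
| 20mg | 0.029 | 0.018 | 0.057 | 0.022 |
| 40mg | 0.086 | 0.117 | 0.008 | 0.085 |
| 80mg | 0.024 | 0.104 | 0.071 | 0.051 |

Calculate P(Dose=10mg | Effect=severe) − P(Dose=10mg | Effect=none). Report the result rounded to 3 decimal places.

P(Effect=severe) = 0.112 + 0.022 + 0.085 + 0.051 = 0.270; P(Dose=10mg | Effect=severe) = 0.112/0.270 = 0.4148.
P(Effect=none) = 0.107 + 0.029 + 0.086 + 0.024 = 0.246; P(Dose=10mg | Effect=none) = 0.107/0.246 = 0.4350.
Difference = -0.020.

-0.020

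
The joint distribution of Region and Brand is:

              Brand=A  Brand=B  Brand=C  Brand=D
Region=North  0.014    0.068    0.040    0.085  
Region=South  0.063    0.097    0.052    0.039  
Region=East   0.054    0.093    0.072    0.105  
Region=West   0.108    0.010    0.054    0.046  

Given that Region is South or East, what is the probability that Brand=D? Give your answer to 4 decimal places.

P(Region=South) = 0.063 + 0.097 + 0.052 + 0.039 = 0.251.
P(Region=East) = 0.054 + 0.093 + 0.072 + 0.105 = 0.324.
P(Region ∈ {South, East}) = 0.251 + 0.324 = 0.575; P(Brand=D, Region ∈ {South, East}) = 0.039 + 0.105 = 0.144.
P(Brand=D | Region ∈ {South, East}) = 0.144/0.575 = 0.2504.

0.2504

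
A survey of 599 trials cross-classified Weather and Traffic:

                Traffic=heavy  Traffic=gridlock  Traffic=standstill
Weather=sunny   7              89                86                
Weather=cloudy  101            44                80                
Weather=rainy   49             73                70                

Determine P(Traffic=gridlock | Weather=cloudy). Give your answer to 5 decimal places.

0.19556

Total with Weather=cloudy: 101 + 44 + 80 = 225.
P(Traffic=gridlock | Weather=cloudy) = 44/225 = 0.19556.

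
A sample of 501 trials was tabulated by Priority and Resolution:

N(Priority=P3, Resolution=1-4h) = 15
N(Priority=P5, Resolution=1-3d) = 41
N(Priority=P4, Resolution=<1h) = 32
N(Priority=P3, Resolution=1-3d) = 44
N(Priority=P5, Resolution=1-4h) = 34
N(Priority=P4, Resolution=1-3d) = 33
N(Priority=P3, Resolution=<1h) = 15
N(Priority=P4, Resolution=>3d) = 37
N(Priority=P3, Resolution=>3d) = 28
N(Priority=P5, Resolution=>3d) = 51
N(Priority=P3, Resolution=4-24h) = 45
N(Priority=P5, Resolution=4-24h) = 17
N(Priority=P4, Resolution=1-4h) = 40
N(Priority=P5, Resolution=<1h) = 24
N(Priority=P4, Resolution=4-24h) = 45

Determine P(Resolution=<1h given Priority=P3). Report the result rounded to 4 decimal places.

Total with Priority=P3: 15 + 15 + 45 + 44 + 28 = 147.
P(Resolution=<1h | Priority=P3) = 15/147 = 0.1020.

0.1020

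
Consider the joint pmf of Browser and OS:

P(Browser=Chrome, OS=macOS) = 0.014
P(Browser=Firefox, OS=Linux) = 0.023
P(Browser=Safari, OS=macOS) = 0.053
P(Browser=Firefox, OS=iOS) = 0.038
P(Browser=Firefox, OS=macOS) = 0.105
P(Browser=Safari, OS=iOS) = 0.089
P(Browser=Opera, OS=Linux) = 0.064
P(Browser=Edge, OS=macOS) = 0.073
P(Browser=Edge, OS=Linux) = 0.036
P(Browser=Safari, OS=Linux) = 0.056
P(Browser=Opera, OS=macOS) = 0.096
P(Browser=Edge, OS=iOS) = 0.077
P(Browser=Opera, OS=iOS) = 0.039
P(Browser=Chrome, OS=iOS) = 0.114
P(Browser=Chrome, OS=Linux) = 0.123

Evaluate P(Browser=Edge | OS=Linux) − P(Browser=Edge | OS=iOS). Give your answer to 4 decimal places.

-0.0965

P(OS=Linux) = 0.123 + 0.023 + 0.056 + 0.036 + 0.064 = 0.302; P(Browser=Edge | OS=Linux) = 0.036/0.302 = 0.11921.
P(OS=iOS) = 0.114 + 0.038 + 0.089 + 0.077 + 0.039 = 0.357; P(Browser=Edge | OS=iOS) = 0.077/0.357 = 0.21569.
Difference = -0.0965.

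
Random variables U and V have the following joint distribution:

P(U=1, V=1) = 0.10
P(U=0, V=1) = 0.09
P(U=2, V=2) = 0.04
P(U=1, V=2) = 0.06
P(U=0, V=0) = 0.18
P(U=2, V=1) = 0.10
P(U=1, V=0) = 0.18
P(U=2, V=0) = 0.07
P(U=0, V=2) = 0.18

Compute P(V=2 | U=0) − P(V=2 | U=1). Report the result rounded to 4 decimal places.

0.2235

P(U=0) = 0.18 + 0.09 + 0.18 = 0.45; P(V=2 | U=0) = 0.18/0.45 = 0.40000.
P(U=1) = 0.18 + 0.10 + 0.06 = 0.34; P(V=2 | U=1) = 0.06/0.34 = 0.17647.
Difference = 0.2235.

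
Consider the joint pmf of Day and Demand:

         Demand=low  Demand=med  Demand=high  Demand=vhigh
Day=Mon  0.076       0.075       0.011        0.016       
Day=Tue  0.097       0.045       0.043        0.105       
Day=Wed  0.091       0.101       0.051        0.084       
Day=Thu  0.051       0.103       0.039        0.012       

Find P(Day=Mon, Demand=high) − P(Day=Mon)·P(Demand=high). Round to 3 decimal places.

-0.015

P(Day=Mon) = 0.076 + 0.075 + 0.011 + 0.016 = 0.178.
P(Demand=high) = 0.011 + 0.043 + 0.051 + 0.039 = 0.144.
P(Day=Mon, Demand=high) − P(Day=Mon)P(Demand=high) = 0.011 − 0.178×0.144 = -0.015.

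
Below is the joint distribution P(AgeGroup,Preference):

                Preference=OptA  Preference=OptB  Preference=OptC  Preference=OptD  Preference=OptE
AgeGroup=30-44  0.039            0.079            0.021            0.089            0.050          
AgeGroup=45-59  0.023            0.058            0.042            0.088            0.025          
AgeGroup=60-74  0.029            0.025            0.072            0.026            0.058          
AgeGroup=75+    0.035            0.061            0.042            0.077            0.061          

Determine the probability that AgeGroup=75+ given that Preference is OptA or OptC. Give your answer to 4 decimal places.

P(Preference=OptA) = 0.039 + 0.023 + 0.029 + 0.035 = 0.126.
P(Preference=OptC) = 0.021 + 0.042 + 0.072 + 0.042 = 0.177.
P(Preference ∈ {OptA, OptC}) = 0.126 + 0.177 = 0.303; P(AgeGroup=75+, Preference ∈ {OptA, OptC}) = 0.035 + 0.042 = 0.077.
P(AgeGroup=75+ | Preference ∈ {OptA, OptC}) = 0.077/0.303 = 0.2541.

0.2541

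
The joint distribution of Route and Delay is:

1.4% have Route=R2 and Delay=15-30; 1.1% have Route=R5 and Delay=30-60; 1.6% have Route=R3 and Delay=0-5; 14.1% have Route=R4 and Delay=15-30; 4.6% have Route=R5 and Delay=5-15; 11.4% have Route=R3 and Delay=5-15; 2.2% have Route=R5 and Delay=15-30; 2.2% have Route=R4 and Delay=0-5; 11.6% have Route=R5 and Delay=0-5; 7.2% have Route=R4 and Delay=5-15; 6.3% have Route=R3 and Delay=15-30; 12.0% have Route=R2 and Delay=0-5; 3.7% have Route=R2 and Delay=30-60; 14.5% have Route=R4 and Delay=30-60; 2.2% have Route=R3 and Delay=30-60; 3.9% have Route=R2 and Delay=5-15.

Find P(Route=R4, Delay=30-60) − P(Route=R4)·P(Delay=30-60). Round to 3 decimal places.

P(Route=R4) = 0.022 + 0.072 + 0.141 + 0.145 = 0.380.
P(Delay=30-60) = 0.037 + 0.022 + 0.145 + 0.011 = 0.215.
P(Route=R4, Delay=30-60) − P(Route=R4)P(Delay=30-60) = 0.145 − 0.380×0.215 = 0.063.

0.063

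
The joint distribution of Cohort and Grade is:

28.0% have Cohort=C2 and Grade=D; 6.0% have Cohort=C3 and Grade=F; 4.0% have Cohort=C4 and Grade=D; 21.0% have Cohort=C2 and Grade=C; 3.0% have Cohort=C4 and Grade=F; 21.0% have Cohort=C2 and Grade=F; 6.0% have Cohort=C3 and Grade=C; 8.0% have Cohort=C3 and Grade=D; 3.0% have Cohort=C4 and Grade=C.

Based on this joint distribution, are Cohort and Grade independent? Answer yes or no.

Every cell satisfies P(Cohort,Grade) = P(Cohort)·P(Grade). For instance P(Cohort=C2) = 0.700, P(Grade=F) = 0.300, and 0.700×0.300 = 0.210 matches the joint entry. So Cohort and Grade are independent.

yes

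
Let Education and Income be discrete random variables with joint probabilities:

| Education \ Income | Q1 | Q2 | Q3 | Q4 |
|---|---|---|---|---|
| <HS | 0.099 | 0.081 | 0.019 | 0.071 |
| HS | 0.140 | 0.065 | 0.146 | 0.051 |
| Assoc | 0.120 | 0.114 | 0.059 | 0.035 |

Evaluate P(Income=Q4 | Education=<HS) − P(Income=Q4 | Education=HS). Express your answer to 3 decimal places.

0.136

P(Education=<HS) = 0.099 + 0.081 + 0.019 + 0.071 = 0.270; P(Income=Q4 | Education=<HS) = 0.071/0.270 = 0.2630.
P(Education=HS) = 0.140 + 0.065 + 0.146 + 0.051 = 0.402; P(Income=Q4 | Education=HS) = 0.051/0.402 = 0.1269.
Difference = 0.136.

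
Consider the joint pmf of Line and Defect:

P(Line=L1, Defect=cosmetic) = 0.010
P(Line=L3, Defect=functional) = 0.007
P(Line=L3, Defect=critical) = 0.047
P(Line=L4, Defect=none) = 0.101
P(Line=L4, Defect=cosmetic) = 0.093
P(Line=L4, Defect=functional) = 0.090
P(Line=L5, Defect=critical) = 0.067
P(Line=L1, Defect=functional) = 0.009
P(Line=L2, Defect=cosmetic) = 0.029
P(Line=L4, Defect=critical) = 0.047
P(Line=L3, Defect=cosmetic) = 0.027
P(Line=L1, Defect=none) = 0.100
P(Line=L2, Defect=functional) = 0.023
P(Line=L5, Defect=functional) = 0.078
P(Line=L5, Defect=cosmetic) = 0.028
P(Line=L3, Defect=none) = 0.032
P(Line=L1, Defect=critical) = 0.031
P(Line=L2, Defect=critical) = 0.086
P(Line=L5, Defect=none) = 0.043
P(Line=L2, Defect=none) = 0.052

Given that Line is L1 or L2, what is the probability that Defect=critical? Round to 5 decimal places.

0.34412

P(Line=L1) = 0.100 + 0.010 + 0.009 + 0.031 = 0.150.
P(Line=L2) = 0.052 + 0.029 + 0.023 + 0.086 = 0.190.
P(Line ∈ {L1, L2}) = 0.150 + 0.190 = 0.340; P(Defect=critical, Line ∈ {L1, L2}) = 0.031 + 0.086 = 0.117.
P(Defect=critical | Line ∈ {L1, L2}) = 0.117/0.340 = 0.34412.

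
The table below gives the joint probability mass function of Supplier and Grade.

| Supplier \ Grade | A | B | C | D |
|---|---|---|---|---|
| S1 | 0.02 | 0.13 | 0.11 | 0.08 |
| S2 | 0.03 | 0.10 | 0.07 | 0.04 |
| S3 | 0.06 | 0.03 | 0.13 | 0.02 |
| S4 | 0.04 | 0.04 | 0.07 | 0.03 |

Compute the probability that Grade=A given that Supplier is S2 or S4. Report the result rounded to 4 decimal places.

0.1667

P(Supplier=S2) = 0.03 + 0.10 + 0.07 + 0.04 = 0.24.
P(Supplier=S4) = 0.04 + 0.04 + 0.07 + 0.03 = 0.18.
P(Supplier ∈ {S2, S4}) = 0.24 + 0.18 = 0.42; P(Grade=A, Supplier ∈ {S2, S4}) = 0.03 + 0.04 = 0.07.
P(Grade=A | Supplier ∈ {S2, S4}) = 0.07/0.42 = 0.1667.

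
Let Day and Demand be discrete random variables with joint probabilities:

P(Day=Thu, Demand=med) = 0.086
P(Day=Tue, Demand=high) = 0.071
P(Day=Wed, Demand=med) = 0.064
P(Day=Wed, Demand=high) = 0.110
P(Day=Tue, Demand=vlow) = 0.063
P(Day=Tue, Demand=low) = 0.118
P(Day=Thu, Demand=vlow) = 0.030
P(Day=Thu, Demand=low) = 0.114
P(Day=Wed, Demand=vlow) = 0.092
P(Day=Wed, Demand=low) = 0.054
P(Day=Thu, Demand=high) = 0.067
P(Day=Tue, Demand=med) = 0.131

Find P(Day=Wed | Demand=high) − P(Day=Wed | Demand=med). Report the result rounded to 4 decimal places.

P(Demand=high) = 0.071 + 0.110 + 0.067 = 0.248; P(Day=Wed | Demand=high) = 0.110/0.248 = 0.44355.
P(Demand=med) = 0.131 + 0.064 + 0.086 = 0.281; P(Day=Wed | Demand=med) = 0.064/0.281 = 0.22776.
Difference = 0.2158.

0.2158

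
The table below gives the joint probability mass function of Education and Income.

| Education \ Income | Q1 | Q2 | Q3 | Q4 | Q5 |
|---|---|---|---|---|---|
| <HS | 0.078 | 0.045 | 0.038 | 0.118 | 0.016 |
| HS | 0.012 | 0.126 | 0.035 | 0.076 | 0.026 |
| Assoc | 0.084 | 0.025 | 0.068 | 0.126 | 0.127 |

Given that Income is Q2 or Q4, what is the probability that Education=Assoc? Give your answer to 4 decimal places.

0.2926

P(Income=Q2) = 0.045 + 0.126 + 0.025 = 0.196.
P(Income=Q4) = 0.118 + 0.076 + 0.126 = 0.320.
P(Income ∈ {Q2, Q4}) = 0.196 + 0.320 = 0.516; P(Education=Assoc, Income ∈ {Q2, Q4}) = 0.025 + 0.126 = 0.151.
P(Education=Assoc | Income ∈ {Q2, Q4}) = 0.151/0.516 = 0.2926.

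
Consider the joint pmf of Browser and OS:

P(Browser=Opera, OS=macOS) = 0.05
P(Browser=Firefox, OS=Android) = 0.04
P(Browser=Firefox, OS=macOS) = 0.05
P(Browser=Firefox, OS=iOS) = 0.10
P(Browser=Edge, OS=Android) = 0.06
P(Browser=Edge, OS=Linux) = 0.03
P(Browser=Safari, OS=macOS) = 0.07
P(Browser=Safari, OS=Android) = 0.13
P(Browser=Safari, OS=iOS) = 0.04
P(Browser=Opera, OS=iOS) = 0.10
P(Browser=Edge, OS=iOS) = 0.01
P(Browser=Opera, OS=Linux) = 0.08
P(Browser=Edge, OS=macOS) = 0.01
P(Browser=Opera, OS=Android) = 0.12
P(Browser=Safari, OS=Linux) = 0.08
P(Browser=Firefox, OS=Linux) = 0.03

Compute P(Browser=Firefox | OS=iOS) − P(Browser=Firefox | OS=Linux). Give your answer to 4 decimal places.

P(OS=iOS) = 0.10 + 0.04 + 0.01 + 0.10 = 0.25; P(Browser=Firefox | OS=iOS) = 0.10/0.25 = 0.40000.
P(OS=Linux) = 0.03 + 0.08 + 0.03 + 0.08 = 0.22; P(Browser=Firefox | OS=Linux) = 0.03/0.22 = 0.13636.
Difference = 0.2636.

0.2636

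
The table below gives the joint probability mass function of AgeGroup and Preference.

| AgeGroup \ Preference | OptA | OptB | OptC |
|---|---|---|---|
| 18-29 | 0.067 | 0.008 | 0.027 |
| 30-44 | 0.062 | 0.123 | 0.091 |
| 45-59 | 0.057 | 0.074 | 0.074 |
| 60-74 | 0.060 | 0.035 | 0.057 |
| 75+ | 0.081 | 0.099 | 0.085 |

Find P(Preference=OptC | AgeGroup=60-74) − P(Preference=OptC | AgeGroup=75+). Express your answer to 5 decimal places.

0.05425

P(AgeGroup=60-74) = 0.060 + 0.035 + 0.057 = 0.152; P(Preference=OptC | AgeGroup=60-74) = 0.057/0.152 = 0.375000.
P(AgeGroup=75+) = 0.081 + 0.099 + 0.085 = 0.265; P(Preference=OptC | AgeGroup=75+) = 0.085/0.265 = 0.320755.
Difference = 0.05425.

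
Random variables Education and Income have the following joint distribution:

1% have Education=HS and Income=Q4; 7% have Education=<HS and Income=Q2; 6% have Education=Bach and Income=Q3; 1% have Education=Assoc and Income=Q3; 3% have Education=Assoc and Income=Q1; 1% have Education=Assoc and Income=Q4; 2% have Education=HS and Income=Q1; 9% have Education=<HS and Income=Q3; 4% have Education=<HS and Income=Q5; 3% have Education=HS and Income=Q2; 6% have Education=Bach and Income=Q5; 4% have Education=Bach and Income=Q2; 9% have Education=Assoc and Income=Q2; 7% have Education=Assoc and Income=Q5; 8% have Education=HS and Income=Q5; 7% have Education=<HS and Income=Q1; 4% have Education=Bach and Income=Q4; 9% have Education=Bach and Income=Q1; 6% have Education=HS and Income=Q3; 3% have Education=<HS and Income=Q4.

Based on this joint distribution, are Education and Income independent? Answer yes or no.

no

P(Education=Assoc) = 0.21 and P(Income=Q2) = 0.23, so their product is 0.0483, but P(Education=Assoc, Income=Q2) = 0.09. Since these differ, Education and Income are not independent.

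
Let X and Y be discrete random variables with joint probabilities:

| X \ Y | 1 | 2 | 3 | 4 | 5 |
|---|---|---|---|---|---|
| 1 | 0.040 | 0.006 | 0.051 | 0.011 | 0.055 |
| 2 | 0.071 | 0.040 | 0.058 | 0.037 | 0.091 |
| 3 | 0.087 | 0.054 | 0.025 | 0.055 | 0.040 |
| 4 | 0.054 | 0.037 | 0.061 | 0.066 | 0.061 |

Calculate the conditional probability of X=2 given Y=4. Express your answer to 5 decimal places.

0.21893

P(Y=4) = 0.011 + 0.037 + 0.055 + 0.066 = 0.169.
P(X=2 | Y=4) = 0.037/0.169 = 0.21893.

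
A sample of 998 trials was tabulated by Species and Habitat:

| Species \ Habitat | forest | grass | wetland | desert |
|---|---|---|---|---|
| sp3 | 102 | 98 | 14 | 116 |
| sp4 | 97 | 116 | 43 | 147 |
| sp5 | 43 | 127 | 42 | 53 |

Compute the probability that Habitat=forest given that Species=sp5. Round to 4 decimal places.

Total with Species=sp5: 43 + 127 + 42 + 53 = 265.
P(Habitat=forest | Species=sp5) = 43/265 = 0.1623.

0.1623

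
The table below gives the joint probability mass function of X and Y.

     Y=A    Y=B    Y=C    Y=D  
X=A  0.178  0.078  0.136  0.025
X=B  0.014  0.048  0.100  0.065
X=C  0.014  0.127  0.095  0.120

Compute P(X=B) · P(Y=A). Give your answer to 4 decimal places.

P(X=B) = 0.014 + 0.048 + 0.100 + 0.065 = 0.227.
P(Y=A) = 0.178 + 0.014 + 0.014 = 0.206.
Product: 0.227 × 0.206 = 0.0468.

0.0468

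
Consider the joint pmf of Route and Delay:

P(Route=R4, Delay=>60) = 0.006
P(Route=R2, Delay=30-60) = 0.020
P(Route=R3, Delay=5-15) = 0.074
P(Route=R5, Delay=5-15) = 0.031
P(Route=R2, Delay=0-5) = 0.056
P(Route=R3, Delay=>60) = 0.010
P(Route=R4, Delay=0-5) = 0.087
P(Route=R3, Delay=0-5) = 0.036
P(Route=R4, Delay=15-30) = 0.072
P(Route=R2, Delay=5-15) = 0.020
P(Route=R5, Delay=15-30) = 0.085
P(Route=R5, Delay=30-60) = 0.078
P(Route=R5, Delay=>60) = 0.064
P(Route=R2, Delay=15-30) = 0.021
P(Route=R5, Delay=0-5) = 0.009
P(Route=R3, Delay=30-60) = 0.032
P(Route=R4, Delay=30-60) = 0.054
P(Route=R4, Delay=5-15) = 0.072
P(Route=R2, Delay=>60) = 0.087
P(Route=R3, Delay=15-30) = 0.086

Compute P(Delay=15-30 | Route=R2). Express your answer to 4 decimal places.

P(Route=R2) = 0.056 + 0.020 + 0.021 + 0.020 + 0.087 = 0.204.
P(Delay=15-30 | Route=R2) = 0.021/0.204 = 0.1029.

0.1029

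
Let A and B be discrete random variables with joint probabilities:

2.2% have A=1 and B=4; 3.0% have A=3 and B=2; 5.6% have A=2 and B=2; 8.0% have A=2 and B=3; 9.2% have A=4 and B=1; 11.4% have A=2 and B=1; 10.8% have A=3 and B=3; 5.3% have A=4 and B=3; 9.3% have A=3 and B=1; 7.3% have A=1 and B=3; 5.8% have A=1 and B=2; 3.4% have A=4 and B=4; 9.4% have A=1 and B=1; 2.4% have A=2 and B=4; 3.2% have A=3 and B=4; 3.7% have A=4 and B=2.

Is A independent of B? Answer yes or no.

P(A=3) = 0.263 and P(B=3) = 0.314, so their product is 0.08258, but P(A=3, B=3) = 0.108. Since these differ, A and B are not independent.

no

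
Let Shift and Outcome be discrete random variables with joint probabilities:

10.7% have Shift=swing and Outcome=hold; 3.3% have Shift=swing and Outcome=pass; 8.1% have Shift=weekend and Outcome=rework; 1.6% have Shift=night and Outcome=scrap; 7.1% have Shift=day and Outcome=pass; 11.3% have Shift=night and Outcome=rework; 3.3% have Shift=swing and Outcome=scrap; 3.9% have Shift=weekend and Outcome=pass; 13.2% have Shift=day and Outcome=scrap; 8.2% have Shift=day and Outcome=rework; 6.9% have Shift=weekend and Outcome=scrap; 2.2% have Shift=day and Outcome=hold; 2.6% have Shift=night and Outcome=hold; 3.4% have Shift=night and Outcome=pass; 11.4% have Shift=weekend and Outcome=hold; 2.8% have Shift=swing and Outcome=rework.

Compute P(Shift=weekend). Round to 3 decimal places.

P(Shift=weekend) = 0.039 + 0.081 + 0.069 + 0.114 = 0.303.

0.303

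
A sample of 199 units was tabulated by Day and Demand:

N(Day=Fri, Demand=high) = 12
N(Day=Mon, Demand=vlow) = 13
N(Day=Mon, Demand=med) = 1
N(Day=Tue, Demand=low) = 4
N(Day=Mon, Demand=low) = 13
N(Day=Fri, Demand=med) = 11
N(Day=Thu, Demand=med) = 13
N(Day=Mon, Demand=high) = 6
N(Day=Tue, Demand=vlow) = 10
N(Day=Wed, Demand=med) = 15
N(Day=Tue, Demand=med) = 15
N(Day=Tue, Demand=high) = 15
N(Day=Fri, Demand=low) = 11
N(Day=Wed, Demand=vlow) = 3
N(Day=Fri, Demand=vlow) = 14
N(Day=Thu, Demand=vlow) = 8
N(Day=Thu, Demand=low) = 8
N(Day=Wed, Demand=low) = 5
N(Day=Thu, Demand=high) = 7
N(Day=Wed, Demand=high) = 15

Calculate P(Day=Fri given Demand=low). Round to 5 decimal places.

0.26829

Total with Demand=low: 13 + 4 + 5 + 8 + 11 = 41.
P(Day=Fri | Demand=low) = 11/41 = 0.26829.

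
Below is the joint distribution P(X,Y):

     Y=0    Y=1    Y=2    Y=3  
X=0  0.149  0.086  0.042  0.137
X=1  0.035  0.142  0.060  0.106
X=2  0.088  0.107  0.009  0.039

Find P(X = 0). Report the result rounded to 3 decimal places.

0.414

P(X=0) = 0.149 + 0.086 + 0.042 + 0.137 = 0.414.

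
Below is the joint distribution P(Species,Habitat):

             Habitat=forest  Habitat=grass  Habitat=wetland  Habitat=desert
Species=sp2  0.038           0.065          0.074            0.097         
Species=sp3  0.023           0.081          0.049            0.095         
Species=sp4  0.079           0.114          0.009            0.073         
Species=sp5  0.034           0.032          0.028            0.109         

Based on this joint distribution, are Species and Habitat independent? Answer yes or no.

no

P(Species=sp4) = 0.275 and P(Habitat=wetland) = 0.160, so their product is 0.04400, but P(Species=sp4, Habitat=wetland) = 0.009. Since these differ, Species and Habitat are not independent.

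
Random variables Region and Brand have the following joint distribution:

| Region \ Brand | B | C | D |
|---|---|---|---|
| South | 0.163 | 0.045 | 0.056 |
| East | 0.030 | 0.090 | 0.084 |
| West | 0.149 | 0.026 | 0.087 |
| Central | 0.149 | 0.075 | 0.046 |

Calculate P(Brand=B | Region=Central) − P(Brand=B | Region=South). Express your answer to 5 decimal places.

-0.06557

P(Region=Central) = 0.149 + 0.075 + 0.046 = 0.270; P(Brand=B | Region=Central) = 0.149/0.270 = 0.551852.
P(Region=South) = 0.163 + 0.045 + 0.056 = 0.264; P(Brand=B | Region=South) = 0.163/0.264 = 0.617424.
Difference = -0.06557.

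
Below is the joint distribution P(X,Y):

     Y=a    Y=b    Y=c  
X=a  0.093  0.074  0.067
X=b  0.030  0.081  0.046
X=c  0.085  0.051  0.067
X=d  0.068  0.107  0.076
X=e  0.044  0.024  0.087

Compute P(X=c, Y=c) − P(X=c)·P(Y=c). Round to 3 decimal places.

P(X=c) = 0.085 + 0.051 + 0.067 = 0.203.
P(Y=c) = 0.067 + 0.046 + 0.067 + 0.076 + 0.087 = 0.343.
P(X=c, Y=c) − P(X=c)P(Y=c) = 0.067 − 0.203×0.343 = -0.003.

-0.003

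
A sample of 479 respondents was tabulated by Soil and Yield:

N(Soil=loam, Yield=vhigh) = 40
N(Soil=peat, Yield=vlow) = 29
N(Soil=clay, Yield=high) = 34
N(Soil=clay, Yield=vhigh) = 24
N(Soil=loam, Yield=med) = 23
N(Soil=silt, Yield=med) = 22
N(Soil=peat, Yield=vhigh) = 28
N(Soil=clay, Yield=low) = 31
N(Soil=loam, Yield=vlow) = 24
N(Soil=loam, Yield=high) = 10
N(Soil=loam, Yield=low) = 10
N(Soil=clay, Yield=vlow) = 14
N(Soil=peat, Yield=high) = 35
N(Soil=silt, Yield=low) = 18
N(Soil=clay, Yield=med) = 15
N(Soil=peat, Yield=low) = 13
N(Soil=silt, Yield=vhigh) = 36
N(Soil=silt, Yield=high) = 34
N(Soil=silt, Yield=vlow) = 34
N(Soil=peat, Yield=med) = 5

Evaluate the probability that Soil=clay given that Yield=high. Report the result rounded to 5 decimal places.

0.30088

Total with Yield=high: 10 + 34 + 34 + 35 = 113.
P(Soil=clay | Yield=high) = 34/113 = 0.30088.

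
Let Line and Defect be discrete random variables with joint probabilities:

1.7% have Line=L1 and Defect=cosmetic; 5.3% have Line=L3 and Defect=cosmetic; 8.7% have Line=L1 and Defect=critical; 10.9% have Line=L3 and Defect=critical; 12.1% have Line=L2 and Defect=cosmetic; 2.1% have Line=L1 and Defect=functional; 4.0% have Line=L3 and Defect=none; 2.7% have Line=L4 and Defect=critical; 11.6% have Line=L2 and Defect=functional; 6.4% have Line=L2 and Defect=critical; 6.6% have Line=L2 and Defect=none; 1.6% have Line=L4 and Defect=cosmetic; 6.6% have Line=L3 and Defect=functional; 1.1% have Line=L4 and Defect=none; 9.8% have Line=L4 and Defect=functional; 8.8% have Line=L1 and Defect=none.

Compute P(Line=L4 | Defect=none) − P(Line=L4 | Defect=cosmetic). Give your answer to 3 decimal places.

-0.024

P(Defect=none) = 0.088 + 0.066 + 0.040 + 0.011 = 0.205; P(Line=L4 | Defect=none) = 0.011/0.205 = 0.0537.
P(Defect=cosmetic) = 0.017 + 0.121 + 0.053 + 0.016 = 0.207; P(Line=L4 | Defect=cosmetic) = 0.016/0.207 = 0.0773.
Difference = -0.024.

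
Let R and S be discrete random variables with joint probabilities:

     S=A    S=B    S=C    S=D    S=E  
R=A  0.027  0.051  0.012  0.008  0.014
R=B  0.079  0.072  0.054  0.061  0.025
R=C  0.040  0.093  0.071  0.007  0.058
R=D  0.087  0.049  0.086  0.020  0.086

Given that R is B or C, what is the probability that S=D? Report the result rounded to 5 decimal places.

P(R=B) = 0.079 + 0.072 + 0.054 + 0.061 + 0.025 = 0.291.
P(R=C) = 0.040 + 0.093 + 0.071 + 0.007 + 0.058 = 0.269.
P(R ∈ {B, C}) = 0.291 + 0.269 = 0.560; P(S=D, R ∈ {B, C}) = 0.061 + 0.007 = 0.068.
P(S=D | R ∈ {B, C}) = 0.068/0.560 = 0.12143.

0.12143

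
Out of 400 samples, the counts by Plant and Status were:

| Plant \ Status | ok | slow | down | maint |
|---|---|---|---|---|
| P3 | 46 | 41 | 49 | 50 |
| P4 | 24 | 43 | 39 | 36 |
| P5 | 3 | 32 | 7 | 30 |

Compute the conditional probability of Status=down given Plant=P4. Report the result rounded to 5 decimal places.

Total with Plant=P4: 24 + 43 + 39 + 36 = 142.
P(Status=down | Plant=P4) = 39/142 = 0.27465.

0.27465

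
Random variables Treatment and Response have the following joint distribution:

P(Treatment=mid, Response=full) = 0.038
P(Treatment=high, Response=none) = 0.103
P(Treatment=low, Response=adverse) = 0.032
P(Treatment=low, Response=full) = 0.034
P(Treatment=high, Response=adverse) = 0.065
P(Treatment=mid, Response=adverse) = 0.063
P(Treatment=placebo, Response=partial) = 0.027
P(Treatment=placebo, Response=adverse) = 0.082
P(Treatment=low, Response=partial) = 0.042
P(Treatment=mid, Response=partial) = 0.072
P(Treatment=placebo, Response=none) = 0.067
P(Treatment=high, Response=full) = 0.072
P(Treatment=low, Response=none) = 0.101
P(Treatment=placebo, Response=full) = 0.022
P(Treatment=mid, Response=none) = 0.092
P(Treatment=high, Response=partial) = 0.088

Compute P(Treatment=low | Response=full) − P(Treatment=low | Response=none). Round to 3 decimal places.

-0.073

P(Response=full) = 0.022 + 0.034 + 0.038 + 0.072 = 0.166; P(Treatment=low | Response=full) = 0.034/0.166 = 0.2048.
P(Response=none) = 0.067 + 0.101 + 0.092 + 0.103 = 0.363; P(Treatment=low | Response=none) = 0.101/0.363 = 0.2782.
Difference = -0.073.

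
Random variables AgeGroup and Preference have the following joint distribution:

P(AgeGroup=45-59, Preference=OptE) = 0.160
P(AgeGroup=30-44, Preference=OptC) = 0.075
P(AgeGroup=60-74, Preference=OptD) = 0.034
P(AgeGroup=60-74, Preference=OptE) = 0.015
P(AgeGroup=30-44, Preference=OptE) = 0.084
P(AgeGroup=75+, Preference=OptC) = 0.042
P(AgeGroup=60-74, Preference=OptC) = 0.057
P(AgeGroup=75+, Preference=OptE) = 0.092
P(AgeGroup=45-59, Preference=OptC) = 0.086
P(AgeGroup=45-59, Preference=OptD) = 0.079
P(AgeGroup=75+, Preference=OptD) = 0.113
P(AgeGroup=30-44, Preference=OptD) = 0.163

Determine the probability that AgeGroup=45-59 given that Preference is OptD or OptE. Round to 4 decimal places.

P(Preference=OptD) = 0.163 + 0.079 + 0.034 + 0.113 = 0.389.
P(Preference=OptE) = 0.084 + 0.160 + 0.015 + 0.092 = 0.351.
P(Preference ∈ {OptD, OptE}) = 0.389 + 0.351 = 0.740; P(AgeGroup=45-59, Preference ∈ {OptD, OptE}) = 0.079 + 0.160 = 0.239.
P(AgeGroup=45-59 | Preference ∈ {OptD, OptE}) = 0.239/0.740 = 0.3230.

0.3230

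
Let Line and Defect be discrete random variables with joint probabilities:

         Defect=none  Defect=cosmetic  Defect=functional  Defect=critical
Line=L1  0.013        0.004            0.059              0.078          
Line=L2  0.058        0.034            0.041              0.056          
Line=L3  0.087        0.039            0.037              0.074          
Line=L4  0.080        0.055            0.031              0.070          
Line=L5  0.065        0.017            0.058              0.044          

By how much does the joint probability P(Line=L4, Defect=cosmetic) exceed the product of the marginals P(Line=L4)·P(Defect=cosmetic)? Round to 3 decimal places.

P(Line=L4) = 0.080 + 0.055 + 0.031 + 0.070 = 0.236.
P(Defect=cosmetic) = 0.004 + 0.034 + 0.039 + 0.055 + 0.017 = 0.149.
P(Line=L4, Defect=cosmetic) − P(Line=L4)P(Defect=cosmetic) = 0.055 − 0.236×0.149 = 0.020.

0.020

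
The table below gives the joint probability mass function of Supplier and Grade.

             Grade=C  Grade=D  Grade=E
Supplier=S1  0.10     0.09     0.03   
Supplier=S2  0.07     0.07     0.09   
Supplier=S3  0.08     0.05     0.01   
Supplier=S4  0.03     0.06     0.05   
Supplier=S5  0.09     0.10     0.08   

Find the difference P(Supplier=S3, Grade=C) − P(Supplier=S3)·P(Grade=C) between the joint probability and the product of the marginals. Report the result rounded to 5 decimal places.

0.02820

P(Supplier=S3) = 0.08 + 0.05 + 0.01 = 0.14.
P(Grade=C) = 0.10 + 0.07 + 0.08 + 0.03 + 0.09 = 0.37.
P(Supplier=S3, Grade=C) − P(Supplier=S3)P(Grade=C) = 0.08 − 0.14×0.37 = 0.02820.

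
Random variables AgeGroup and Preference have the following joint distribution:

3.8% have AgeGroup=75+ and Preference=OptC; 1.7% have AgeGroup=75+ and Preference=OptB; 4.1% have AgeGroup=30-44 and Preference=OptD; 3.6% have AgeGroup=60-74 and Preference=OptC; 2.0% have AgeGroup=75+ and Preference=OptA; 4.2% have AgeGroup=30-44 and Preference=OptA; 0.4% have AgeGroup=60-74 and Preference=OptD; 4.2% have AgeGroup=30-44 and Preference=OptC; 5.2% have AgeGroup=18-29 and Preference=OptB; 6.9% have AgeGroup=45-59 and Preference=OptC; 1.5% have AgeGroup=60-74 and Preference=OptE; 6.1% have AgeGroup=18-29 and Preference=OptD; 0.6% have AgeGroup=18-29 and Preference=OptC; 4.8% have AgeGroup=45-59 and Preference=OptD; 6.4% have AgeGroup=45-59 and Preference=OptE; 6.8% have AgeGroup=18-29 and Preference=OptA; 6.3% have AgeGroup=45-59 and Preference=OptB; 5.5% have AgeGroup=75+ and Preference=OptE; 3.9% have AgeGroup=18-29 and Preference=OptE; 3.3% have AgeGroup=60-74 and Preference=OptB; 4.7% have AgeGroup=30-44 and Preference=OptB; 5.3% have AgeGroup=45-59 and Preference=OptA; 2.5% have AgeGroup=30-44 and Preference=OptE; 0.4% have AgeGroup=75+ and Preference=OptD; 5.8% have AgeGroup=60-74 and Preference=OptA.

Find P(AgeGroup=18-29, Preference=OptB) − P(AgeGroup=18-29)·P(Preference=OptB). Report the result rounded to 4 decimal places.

P(AgeGroup=18-29) = 0.068 + 0.052 + 0.006 + 0.061 + 0.039 = 0.226.
P(Preference=OptB) = 0.052 + 0.047 + 0.063 + 0.033 + 0.017 = 0.212.
P(AgeGroup=18-29, Preference=OptB) − P(AgeGroup=18-29)P(Preference=OptB) = 0.052 − 0.226×0.212 = 0.0041.

0.0041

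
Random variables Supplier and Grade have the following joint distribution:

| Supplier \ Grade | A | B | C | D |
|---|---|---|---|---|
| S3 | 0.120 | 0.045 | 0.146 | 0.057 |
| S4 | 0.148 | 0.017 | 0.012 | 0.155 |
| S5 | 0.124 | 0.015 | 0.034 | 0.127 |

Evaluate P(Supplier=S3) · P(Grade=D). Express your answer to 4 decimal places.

0.1248

P(Supplier=S3) = 0.120 + 0.045 + 0.146 + 0.057 = 0.368.
P(Grade=D) = 0.057 + 0.155 + 0.127 = 0.339.
Product: 0.368 × 0.339 = 0.1248.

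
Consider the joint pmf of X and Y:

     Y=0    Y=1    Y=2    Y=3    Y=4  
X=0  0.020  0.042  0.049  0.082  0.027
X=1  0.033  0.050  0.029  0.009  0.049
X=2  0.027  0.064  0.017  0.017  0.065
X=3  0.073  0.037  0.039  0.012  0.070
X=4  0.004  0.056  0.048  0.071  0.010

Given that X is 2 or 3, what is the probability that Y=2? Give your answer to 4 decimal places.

P(X=2) = 0.027 + 0.064 + 0.017 + 0.017 + 0.065 = 0.190.
P(X=3) = 0.073 + 0.037 + 0.039 + 0.012 + 0.070 = 0.231.
P(X ∈ {2, 3}) = 0.190 + 0.231 = 0.421; P(Y=2, X ∈ {2, 3}) = 0.017 + 0.039 = 0.056.
P(Y=2 | X ∈ {2, 3}) = 0.056/0.421 = 0.1330.

0.1330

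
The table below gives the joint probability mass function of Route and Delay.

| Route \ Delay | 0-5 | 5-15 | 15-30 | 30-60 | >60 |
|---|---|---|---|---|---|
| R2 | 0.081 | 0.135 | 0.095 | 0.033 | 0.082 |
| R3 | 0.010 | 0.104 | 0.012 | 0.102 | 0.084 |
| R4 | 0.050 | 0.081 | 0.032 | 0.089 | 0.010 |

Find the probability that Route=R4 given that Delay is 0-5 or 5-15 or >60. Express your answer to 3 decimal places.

P(Delay=0-5) = 0.081 + 0.010 + 0.050 = 0.141.
P(Delay=5-15) = 0.135 + 0.104 + 0.081 = 0.320.
P(Delay=>60) = 0.082 + 0.084 + 0.010 = 0.176.
P(Delay ∈ {0-5, 5-15, >60}) = 0.141 + 0.320 + 0.176 = 0.637; P(Route=R4, Delay ∈ {0-5, 5-15, >60}) = 0.050 + 0.081 + 0.010 = 0.141.
P(Route=R4 | Delay ∈ {0-5, 5-15, >60}) = 0.141/0.637 = 0.221.

0.221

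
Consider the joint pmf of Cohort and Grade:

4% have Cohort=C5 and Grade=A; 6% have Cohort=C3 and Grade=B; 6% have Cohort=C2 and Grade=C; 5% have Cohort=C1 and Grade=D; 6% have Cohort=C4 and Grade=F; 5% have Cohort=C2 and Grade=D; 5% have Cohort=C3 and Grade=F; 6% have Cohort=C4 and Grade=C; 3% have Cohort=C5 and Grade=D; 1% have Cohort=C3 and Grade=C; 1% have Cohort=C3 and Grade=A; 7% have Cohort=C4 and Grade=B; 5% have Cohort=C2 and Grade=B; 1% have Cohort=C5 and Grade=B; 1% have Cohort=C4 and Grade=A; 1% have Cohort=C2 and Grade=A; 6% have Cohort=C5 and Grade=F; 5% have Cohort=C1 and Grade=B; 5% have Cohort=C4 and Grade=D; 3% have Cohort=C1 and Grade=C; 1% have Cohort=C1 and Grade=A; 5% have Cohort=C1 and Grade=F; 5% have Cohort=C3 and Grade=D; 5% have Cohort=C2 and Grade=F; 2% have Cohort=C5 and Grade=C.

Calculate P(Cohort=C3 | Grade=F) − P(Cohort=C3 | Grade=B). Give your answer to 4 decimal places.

P(Grade=F) = 0.05 + 0.05 + 0.05 + 0.06 + 0.06 = 0.27; P(Cohort=C3 | Grade=F) = 0.05/0.27 = 0.18519.
P(Grade=B) = 0.05 + 0.05 + 0.06 + 0.07 + 0.01 = 0.24; P(Cohort=C3 | Grade=B) = 0.06/0.24 = 0.25000.
Difference = -0.0648.

-0.0648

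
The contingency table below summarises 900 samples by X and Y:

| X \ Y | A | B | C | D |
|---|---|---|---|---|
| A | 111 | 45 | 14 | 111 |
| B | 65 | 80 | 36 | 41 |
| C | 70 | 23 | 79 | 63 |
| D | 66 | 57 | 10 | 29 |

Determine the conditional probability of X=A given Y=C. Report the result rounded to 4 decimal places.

0.1007

Total with Y=C: 14 + 36 + 79 + 10 = 139.
P(X=A | Y=C) = 14/139 = 0.1007.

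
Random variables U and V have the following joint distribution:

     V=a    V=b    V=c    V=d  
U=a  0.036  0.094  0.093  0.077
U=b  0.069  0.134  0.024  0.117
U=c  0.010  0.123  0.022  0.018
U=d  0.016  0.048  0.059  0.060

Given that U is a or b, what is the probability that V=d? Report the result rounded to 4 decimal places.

P(U=a) = 0.036 + 0.094 + 0.093 + 0.077 = 0.300.
P(U=b) = 0.069 + 0.134 + 0.024 + 0.117 = 0.344.
P(U ∈ {a, b}) = 0.300 + 0.344 = 0.644; P(V=d, U ∈ {a, b}) = 0.077 + 0.117 = 0.194.
P(V=d | U ∈ {a, b}) = 0.194/0.644 = 0.3012.

0.3012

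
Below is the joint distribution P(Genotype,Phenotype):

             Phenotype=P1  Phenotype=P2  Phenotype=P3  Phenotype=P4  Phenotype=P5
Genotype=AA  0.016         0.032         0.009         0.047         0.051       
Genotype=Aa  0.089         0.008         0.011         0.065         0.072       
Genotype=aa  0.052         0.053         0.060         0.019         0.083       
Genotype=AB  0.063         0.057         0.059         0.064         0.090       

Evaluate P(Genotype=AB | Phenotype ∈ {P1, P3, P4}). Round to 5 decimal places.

0.33574

P(Phenotype=P1) = 0.016 + 0.089 + 0.052 + 0.063 = 0.220.
P(Phenotype=P3) = 0.009 + 0.011 + 0.060 + 0.059 = 0.139.
P(Phenotype=P4) = 0.047 + 0.065 + 0.019 + 0.064 = 0.195.
P(Phenotype ∈ {P1, P3, P4}) = 0.220 + 0.139 + 0.195 = 0.554; P(Genotype=AB, Phenotype ∈ {P1, P3, P4}) = 0.063 + 0.059 + 0.064 = 0.186.
P(Genotype=AB | Phenotype ∈ {P1, P3, P4}) = 0.186/0.554 = 0.33574.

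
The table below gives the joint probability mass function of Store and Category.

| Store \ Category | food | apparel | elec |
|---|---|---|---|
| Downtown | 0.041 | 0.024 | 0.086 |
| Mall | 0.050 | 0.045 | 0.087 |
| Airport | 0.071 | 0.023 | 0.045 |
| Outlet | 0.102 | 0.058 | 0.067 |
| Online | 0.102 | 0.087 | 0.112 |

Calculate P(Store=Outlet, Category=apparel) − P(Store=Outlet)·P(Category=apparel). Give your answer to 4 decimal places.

0.0042

P(Store=Outlet) = 0.102 + 0.058 + 0.067 = 0.227.
P(Category=apparel) = 0.024 + 0.045 + 0.023 + 0.058 + 0.087 = 0.237.
P(Store=Outlet, Category=apparel) − P(Store=Outlet)P(Category=apparel) = 0.058 − 0.227×0.237 = 0.0042.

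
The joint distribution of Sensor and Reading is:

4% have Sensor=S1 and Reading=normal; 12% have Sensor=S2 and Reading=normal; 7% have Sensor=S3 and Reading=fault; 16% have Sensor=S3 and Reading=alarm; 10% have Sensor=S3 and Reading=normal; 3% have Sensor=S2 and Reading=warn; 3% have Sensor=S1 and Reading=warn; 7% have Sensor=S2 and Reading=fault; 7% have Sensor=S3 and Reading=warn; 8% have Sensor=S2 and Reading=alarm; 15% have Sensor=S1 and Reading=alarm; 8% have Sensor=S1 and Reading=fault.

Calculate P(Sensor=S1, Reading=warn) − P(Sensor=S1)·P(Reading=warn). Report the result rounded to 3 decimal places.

-0.009

P(Sensor=S1) = 0.04 + 0.03 + 0.15 + 0.08 = 0.30.
P(Reading=warn) = 0.03 + 0.03 + 0.07 = 0.13.
P(Sensor=S1, Reading=warn) − P(Sensor=S1)P(Reading=warn) = 0.03 − 0.30×0.13 = -0.009.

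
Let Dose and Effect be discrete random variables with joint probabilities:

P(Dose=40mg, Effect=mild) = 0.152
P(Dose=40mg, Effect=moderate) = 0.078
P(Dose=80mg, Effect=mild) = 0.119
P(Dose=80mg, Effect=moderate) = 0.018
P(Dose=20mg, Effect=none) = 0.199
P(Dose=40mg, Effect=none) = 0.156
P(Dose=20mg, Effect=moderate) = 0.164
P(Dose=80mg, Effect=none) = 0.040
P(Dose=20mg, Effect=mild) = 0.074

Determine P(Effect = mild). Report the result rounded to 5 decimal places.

0.34500

P(Effect=mild) = 0.074 + 0.152 + 0.119 = 0.345.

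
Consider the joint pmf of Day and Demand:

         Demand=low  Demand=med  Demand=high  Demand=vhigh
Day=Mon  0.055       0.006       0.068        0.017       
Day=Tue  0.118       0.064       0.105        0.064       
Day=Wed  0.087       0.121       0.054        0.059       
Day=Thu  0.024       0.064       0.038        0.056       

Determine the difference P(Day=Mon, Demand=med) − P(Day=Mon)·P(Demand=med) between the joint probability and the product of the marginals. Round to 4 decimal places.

P(Day=Mon) = 0.055 + 0.006 + 0.068 + 0.017 = 0.146.
P(Demand=med) = 0.006 + 0.064 + 0.121 + 0.064 = 0.255.
P(Day=Mon, Demand=med) − P(Day=Mon)P(Demand=med) = 0.006 − 0.146×0.255 = -0.0312.

-0.0312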